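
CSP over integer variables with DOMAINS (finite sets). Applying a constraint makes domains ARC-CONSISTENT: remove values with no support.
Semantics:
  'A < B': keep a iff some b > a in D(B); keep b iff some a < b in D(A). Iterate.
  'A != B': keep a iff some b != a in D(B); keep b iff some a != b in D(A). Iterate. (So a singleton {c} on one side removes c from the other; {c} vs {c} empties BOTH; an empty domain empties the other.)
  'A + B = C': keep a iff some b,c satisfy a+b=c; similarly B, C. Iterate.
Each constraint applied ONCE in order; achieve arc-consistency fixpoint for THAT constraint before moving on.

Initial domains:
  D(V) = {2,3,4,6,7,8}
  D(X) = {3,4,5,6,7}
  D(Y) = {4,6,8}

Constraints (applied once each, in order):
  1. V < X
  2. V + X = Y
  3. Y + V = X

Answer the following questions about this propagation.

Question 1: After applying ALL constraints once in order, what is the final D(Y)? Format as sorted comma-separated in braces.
Constraint 1 (V < X) on D(V)={2,3,4,6,7,8} D(X)={3,4,5,6,7}: V {2,3,4,6,7,8}->{2,3,4,6}
Constraint 2 (V + X = Y) on D(V)={2,3,4,6} D(X)={3,4,5,6,7} D(Y)={4,6,8}: V {2,3,4,6}->{2,3,4}; X {3,4,5,6,7}->{3,4,5,6}; Y {4,6,8}->{6,8}
Constraint 3 (Y + V = X) on D(Y)={6,8} D(V)={2,3,4} D(X)={3,4,5,6}: Y {6,8}->{}; V {2,3,4}->{}; X {3,4,5,6}->{}
So after all 3 constraints: D(Y) = {}

Answer: {}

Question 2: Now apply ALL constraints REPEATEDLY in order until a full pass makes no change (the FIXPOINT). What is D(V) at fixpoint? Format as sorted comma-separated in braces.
Answer: {}

Derivation:
pass 0 (initial): D(V)={2,3,4,6,7,8}
pass 1: V {2,3,4,6,7,8}->{}; X {3,4,5,6,7}->{}; Y {4,6,8}->{}
pass 2: no change
Fixpoint after 2 passes: D(V) = {}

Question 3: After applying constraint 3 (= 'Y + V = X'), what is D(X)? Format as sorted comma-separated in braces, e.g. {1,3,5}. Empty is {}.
Constraint 1 (V < X) on D(V)={2,3,4,6,7,8} D(X)={3,4,5,6,7}: V {2,3,4,6,7,8}->{2,3,4,6}
Constraint 2 (V + X = Y) on D(V)={2,3,4,6} D(X)={3,4,5,6,7} D(Y)={4,6,8}: V {2,3,4,6}->{2,3,4}; X {3,4,5,6,7}->{3,4,5,6}; Y {4,6,8}->{6,8}
Constraint 3 (Y + V = X) on D(Y)={6,8} D(V)={2,3,4} D(X)={3,4,5,6}: Y {6,8}->{}; V {2,3,4}->{}; X {3,4,5,6}->{}
So after constraint 3: D(X) = {}

Answer: {}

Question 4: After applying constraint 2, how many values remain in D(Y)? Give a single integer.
Constraint 1 (V < X) on D(V)={2,3,4,6,7,8} D(X)={3,4,5,6,7}: V {2,3,4,6,7,8}->{2,3,4,6}
Constraint 2 (V + X = Y) on D(V)={2,3,4,6} D(X)={3,4,5,6,7} D(Y)={4,6,8}: V {2,3,4,6}->{2,3,4}; X {3,4,5,6,7}->{3,4,5,6}; Y {4,6,8}->{6,8}
So after constraint 2: D(Y)={6,8}, size = 2

Answer: 2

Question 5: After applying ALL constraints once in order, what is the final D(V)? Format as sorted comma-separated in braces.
Answer: {}

Derivation:
Constraint 1 (V < X) on D(V)={2,3,4,6,7,8} D(X)={3,4,5,6,7}: V {2,3,4,6,7,8}->{2,3,4,6}
Constraint 2 (V + X = Y) on D(V)={2,3,4,6} D(X)={3,4,5,6,7} D(Y)={4,6,8}: V {2,3,4,6}->{2,3,4}; X {3,4,5,6,7}->{3,4,5,6}; Y {4,6,8}->{6,8}
Constraint 3 (Y + V = X) on D(Y)={6,8} D(V)={2,3,4} D(X)={3,4,5,6}: Y {6,8}->{}; V {2,3,4}->{}; X {3,4,5,6}->{}
So after all 3 constraints: D(V) = {}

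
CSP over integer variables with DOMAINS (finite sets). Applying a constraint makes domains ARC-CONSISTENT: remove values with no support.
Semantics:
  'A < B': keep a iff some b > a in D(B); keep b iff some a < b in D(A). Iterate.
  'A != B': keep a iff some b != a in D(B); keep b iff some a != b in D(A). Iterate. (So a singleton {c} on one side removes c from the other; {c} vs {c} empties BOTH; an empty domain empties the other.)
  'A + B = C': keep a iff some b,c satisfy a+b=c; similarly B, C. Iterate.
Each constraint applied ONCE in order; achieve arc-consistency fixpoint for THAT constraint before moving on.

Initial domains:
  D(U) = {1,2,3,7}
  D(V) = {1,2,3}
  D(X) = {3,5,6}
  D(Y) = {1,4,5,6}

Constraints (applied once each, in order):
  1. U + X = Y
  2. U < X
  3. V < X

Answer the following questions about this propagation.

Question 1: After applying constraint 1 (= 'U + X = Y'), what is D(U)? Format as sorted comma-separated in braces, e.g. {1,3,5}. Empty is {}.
Answer: {1,2,3}

Derivation:
Constraint 1 (U + X = Y) on D(U)={1,2,3,7} D(X)={3,5,6} D(Y)={1,4,5,6}: U {1,2,3,7}->{1,2,3}; X {3,5,6}->{3,5}; Y {1,4,5,6}->{4,5,6}
So after constraint 1: D(U) = {1,2,3}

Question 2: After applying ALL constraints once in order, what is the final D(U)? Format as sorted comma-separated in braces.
Answer: {1,2,3}

Derivation:
Constraint 1 (U + X = Y) on D(U)={1,2,3,7} D(X)={3,5,6} D(Y)={1,4,5,6}: U {1,2,3,7}->{1,2,3}; X {3,5,6}->{3,5}; Y {1,4,5,6}->{4,5,6}
Constraint 2 (U < X) on D(U)={1,2,3} D(X)={3,5}: no change
Constraint 3 (V < X) on D(V)={1,2,3} D(X)={3,5}: no change
So after all 3 constraints: D(U) = {1,2,3}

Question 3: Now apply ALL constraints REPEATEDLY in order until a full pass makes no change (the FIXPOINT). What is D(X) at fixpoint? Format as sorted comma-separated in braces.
Answer: {3,5}

Derivation:
pass 0 (initial): D(X)={3,5,6}
pass 1: U {1,2,3,7}->{1,2,3}; X {3,5,6}->{3,5}; Y {1,4,5,6}->{4,5,6}
pass 2: no change
Fixpoint after 2 passes: D(X) = {3,5}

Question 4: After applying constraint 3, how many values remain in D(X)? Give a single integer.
Constraint 1 (U + X = Y) on D(U)={1,2,3,7} D(X)={3,5,6} D(Y)={1,4,5,6}: U {1,2,3,7}->{1,2,3}; X {3,5,6}->{3,5}; Y {1,4,5,6}->{4,5,6}
Constraint 2 (U < X) on D(U)={1,2,3} D(X)={3,5}: no change
Constraint 3 (V < X) on D(V)={1,2,3} D(X)={3,5}: no change
So after constraint 3: D(X)={3,5}, size = 2

Answer: 2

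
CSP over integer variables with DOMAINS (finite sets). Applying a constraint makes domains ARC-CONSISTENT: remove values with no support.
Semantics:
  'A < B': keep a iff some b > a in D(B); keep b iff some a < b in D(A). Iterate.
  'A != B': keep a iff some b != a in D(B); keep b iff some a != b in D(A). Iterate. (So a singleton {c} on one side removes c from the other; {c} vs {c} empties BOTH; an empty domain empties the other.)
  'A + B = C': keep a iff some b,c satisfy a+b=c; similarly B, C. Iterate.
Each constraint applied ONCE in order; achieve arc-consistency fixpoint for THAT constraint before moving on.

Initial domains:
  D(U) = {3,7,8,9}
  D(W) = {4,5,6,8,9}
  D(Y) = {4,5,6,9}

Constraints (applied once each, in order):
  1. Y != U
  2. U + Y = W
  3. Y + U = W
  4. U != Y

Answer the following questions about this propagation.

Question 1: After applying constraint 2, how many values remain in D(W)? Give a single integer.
Answer: 2

Derivation:
Constraint 1 (Y != U) on D(Y)={4,5,6,9} D(U)={3,7,8,9}: no change
Constraint 2 (U + Y = W) on D(U)={3,7,8,9} D(Y)={4,5,6,9} D(W)={4,5,6,8,9}: U {3,7,8,9}->{3}; Y {4,5,6,9}->{5,6}; W {4,5,6,8,9}->{8,9}
So after constraint 2: D(W)={8,9}, size = 2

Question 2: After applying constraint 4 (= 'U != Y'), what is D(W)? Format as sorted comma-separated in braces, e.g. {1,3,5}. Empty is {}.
Constraint 1 (Y != U) on D(Y)={4,5,6,9} D(U)={3,7,8,9}: no change
Constraint 2 (U + Y = W) on D(U)={3,7,8,9} D(Y)={4,5,6,9} D(W)={4,5,6,8,9}: U {3,7,8,9}->{3}; Y {4,5,6,9}->{5,6}; W {4,5,6,8,9}->{8,9}
Constraint 3 (Y + U = W) on D(Y)={5,6} D(U)={3} D(W)={8,9}: no change
Constraint 4 (U != Y) on D(U)={3} D(Y)={5,6}: no change
So after constraint 4: D(W) = {8,9}

Answer: {8,9}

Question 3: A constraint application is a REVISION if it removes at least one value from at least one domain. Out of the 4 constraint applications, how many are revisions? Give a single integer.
Constraint 1 (Y != U) on D(Y)={4,5,6,9} D(U)={3,7,8,9}: no change => not a revision
Constraint 2 (U + Y = W) on D(U)={3,7,8,9} D(Y)={4,5,6,9} D(W)={4,5,6,8,9}: U {3,7,8,9}->{3}; Y {4,5,6,9}->{5,6}; W {4,5,6,8,9}->{8,9} => REVISION
Constraint 3 (Y + U = W) on D(Y)={5,6} D(U)={3} D(W)={8,9}: no change => not a revision
Constraint 4 (U != Y) on D(U)={3} D(Y)={5,6}: no change => not a revision
Total revisions = 1

Answer: 1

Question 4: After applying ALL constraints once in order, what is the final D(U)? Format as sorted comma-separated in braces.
Answer: {3}

Derivation:
Constraint 1 (Y != U) on D(Y)={4,5,6,9} D(U)={3,7,8,9}: no change
Constraint 2 (U + Y = W) on D(U)={3,7,8,9} D(Y)={4,5,6,9} D(W)={4,5,6,8,9}: U {3,7,8,9}->{3}; Y {4,5,6,9}->{5,6}; W {4,5,6,8,9}->{8,9}
Constraint 3 (Y + U = W) on D(Y)={5,6} D(U)={3} D(W)={8,9}: no change
Constraint 4 (U != Y) on D(U)={3} D(Y)={5,6}: no change
So after all 4 constraints: D(U) = {3}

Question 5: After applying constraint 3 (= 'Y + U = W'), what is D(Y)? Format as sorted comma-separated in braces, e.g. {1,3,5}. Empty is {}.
Constraint 1 (Y != U) on D(Y)={4,5,6,9} D(U)={3,7,8,9}: no change
Constraint 2 (U + Y = W) on D(U)={3,7,8,9} D(Y)={4,5,6,9} D(W)={4,5,6,8,9}: U {3,7,8,9}->{3}; Y {4,5,6,9}->{5,6}; W {4,5,6,8,9}->{8,9}
Constraint 3 (Y + U = W) on D(Y)={5,6} D(U)={3} D(W)={8,9}: no change
So after constraint 3: D(Y) = {5,6}

Answer: {5,6}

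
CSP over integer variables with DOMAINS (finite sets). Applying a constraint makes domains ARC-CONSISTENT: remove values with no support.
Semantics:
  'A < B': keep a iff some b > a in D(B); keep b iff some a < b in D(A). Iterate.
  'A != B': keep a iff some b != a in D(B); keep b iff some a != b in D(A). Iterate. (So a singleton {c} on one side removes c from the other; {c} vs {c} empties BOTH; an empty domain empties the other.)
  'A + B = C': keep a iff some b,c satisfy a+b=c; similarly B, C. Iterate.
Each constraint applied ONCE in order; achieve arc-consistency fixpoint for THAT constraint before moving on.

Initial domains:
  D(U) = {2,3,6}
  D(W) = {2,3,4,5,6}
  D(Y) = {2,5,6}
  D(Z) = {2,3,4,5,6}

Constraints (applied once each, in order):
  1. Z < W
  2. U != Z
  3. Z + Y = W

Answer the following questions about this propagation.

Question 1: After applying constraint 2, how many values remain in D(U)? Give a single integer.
Constraint 1 (Z < W) on D(Z)={2,3,4,5,6} D(W)={2,3,4,5,6}: Z {2,3,4,5,6}->{2,3,4,5}; W {2,3,4,5,6}->{3,4,5,6}
Constraint 2 (U != Z) on D(U)={2,3,6} D(Z)={2,3,4,5}: no change
So after constraint 2: D(U)={2,3,6}, size = 3

Answer: 3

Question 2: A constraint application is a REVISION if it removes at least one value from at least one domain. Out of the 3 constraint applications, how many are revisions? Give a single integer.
Constraint 1 (Z < W) on D(Z)={2,3,4,5,6} D(W)={2,3,4,5,6}: Z {2,3,4,5,6}->{2,3,4,5}; W {2,3,4,5,6}->{3,4,5,6} => REVISION
Constraint 2 (U != Z) on D(U)={2,3,6} D(Z)={2,3,4,5}: no change => not a revision
Constraint 3 (Z + Y = W) on D(Z)={2,3,4,5} D(Y)={2,5,6} D(W)={3,4,5,6}: Z {2,3,4,5}->{2,3,4}; Y {2,5,6}->{2}; W {3,4,5,6}->{4,5,6} => REVISION
Total revisions = 2

Answer: 2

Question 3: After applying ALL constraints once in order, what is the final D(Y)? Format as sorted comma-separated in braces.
Constraint 1 (Z < W) on D(Z)={2,3,4,5,6} D(W)={2,3,4,5,6}: Z {2,3,4,5,6}->{2,3,4,5}; W {2,3,4,5,6}->{3,4,5,6}
Constraint 2 (U != Z) on D(U)={2,3,6} D(Z)={2,3,4,5}: no change
Constraint 3 (Z + Y = W) on D(Z)={2,3,4,5} D(Y)={2,5,6} D(W)={3,4,5,6}: Z {2,3,4,5}->{2,3,4}; Y {2,5,6}->{2}; W {3,4,5,6}->{4,5,6}
So after all 3 constraints: D(Y) = {2}

Answer: {2}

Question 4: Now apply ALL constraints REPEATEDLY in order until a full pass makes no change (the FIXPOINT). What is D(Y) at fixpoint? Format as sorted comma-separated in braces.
pass 0 (initial): D(Y)={2,5,6}
pass 1: W {2,3,4,5,6}->{4,5,6}; Y {2,5,6}->{2}; Z {2,3,4,5,6}->{2,3,4}
pass 2: no change
Fixpoint after 2 passes: D(Y) = {2}

Answer: {2}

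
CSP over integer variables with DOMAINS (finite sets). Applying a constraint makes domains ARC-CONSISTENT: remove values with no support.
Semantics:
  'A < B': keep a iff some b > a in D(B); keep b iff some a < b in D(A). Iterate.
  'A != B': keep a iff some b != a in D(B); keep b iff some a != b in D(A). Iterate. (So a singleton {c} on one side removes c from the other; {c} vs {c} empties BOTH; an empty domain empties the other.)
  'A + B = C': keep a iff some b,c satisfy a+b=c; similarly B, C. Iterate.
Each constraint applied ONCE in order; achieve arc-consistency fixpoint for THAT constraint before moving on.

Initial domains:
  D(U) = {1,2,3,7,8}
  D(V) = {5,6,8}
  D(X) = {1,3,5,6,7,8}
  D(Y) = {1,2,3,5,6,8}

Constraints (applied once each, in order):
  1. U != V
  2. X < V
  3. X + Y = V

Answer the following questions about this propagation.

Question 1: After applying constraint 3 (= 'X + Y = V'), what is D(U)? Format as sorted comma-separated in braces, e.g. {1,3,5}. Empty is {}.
Constraint 1 (U != V) on D(U)={1,2,3,7,8} D(V)={5,6,8}: no change
Constraint 2 (X < V) on D(X)={1,3,5,6,7,8} D(V)={5,6,8}: X {1,3,5,6,7,8}->{1,3,5,6,7}
Constraint 3 (X + Y = V) on D(X)={1,3,5,6,7} D(Y)={1,2,3,5,6,8} D(V)={5,6,8}: Y {1,2,3,5,6,8}->{1,2,3,5}
So after constraint 3: D(U) = {1,2,3,7,8}

Answer: {1,2,3,7,8}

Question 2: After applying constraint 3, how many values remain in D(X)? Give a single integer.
Answer: 5

Derivation:
Constraint 1 (U != V) on D(U)={1,2,3,7,8} D(V)={5,6,8}: no change
Constraint 2 (X < V) on D(X)={1,3,5,6,7,8} D(V)={5,6,8}: X {1,3,5,6,7,8}->{1,3,5,6,7}
Constraint 3 (X + Y = V) on D(X)={1,3,5,6,7} D(Y)={1,2,3,5,6,8} D(V)={5,6,8}: Y {1,2,3,5,6,8}->{1,2,3,5}
So after constraint 3: D(X)={1,3,5,6,7}, size = 5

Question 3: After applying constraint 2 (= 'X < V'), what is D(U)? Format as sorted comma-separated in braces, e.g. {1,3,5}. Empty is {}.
Constraint 1 (U != V) on D(U)={1,2,3,7,8} D(V)={5,6,8}: no change
Constraint 2 (X < V) on D(X)={1,3,5,6,7,8} D(V)={5,6,8}: X {1,3,5,6,7,8}->{1,3,5,6,7}
So after constraint 2: D(U) = {1,2,3,7,8}

Answer: {1,2,3,7,8}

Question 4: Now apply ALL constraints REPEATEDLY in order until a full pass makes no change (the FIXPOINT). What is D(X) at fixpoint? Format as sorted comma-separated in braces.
Answer: {1,3,5,6,7}

Derivation:
pass 0 (initial): D(X)={1,3,5,6,7,8}
pass 1: X {1,3,5,6,7,8}->{1,3,5,6,7}; Y {1,2,3,5,6,8}->{1,2,3,5}
pass 2: no change
Fixpoint after 2 passes: D(X) = {1,3,5,6,7}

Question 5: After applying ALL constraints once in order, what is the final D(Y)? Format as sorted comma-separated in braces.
Answer: {1,2,3,5}

Derivation:
Constraint 1 (U != V) on D(U)={1,2,3,7,8} D(V)={5,6,8}: no change
Constraint 2 (X < V) on D(X)={1,3,5,6,7,8} D(V)={5,6,8}: X {1,3,5,6,7,8}->{1,3,5,6,7}
Constraint 3 (X + Y = V) on D(X)={1,3,5,6,7} D(Y)={1,2,3,5,6,8} D(V)={5,6,8}: Y {1,2,3,5,6,8}->{1,2,3,5}
So after all 3 constraints: D(Y) = {1,2,3,5}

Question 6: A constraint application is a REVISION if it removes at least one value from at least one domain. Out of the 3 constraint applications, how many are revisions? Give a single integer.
Constraint 1 (U != V) on D(U)={1,2,3,7,8} D(V)={5,6,8}: no change => not a revision
Constraint 2 (X < V) on D(X)={1,3,5,6,7,8} D(V)={5,6,8}: X {1,3,5,6,7,8}->{1,3,5,6,7} => REVISION
Constraint 3 (X + Y = V) on D(X)={1,3,5,6,7} D(Y)={1,2,3,5,6,8} D(V)={5,6,8}: Y {1,2,3,5,6,8}->{1,2,3,5} => REVISION
Total revisions = 2

Answer: 2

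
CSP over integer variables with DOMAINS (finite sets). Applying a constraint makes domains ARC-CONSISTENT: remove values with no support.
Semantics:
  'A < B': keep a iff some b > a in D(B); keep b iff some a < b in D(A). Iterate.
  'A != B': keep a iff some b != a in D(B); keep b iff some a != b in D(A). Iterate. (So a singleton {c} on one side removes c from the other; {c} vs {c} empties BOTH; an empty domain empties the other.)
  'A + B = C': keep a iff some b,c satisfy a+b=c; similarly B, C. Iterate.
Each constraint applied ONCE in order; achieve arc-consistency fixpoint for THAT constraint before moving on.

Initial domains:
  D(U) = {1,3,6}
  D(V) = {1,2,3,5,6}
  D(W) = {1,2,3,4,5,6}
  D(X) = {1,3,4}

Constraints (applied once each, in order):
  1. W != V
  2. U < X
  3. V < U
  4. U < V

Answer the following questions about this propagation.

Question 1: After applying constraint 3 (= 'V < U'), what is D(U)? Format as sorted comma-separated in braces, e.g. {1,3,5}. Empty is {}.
Constraint 1 (W != V) on D(W)={1,2,3,4,5,6} D(V)={1,2,3,5,6}: no change
Constraint 2 (U < X) on D(U)={1,3,6} D(X)={1,3,4}: U {1,3,6}->{1,3}; X {1,3,4}->{3,4}
Constraint 3 (V < U) on D(V)={1,2,3,5,6} D(U)={1,3}: V {1,2,3,5,6}->{1,2}; U {1,3}->{3}
So after constraint 3: D(U) = {3}

Answer: {3}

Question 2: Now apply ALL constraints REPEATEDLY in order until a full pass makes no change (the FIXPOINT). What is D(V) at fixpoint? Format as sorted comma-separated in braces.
Answer: {}

Derivation:
pass 0 (initial): D(V)={1,2,3,5,6}
pass 1: U {1,3,6}->{}; V {1,2,3,5,6}->{}; X {1,3,4}->{3,4}
pass 2: W {1,2,3,4,5,6}->{}; X {3,4}->{}
pass 3: no change
Fixpoint after 3 passes: D(V) = {}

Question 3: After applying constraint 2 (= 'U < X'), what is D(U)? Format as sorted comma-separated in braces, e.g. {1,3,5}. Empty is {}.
Answer: {1,3}

Derivation:
Constraint 1 (W != V) on D(W)={1,2,3,4,5,6} D(V)={1,2,3,5,6}: no change
Constraint 2 (U < X) on D(U)={1,3,6} D(X)={1,3,4}: U {1,3,6}->{1,3}; X {1,3,4}->{3,4}
So after constraint 2: D(U) = {1,3}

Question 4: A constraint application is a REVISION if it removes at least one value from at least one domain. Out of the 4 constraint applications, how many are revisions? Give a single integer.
Constraint 1 (W != V) on D(W)={1,2,3,4,5,6} D(V)={1,2,3,5,6}: no change => not a revision
Constraint 2 (U < X) on D(U)={1,3,6} D(X)={1,3,4}: U {1,3,6}->{1,3}; X {1,3,4}->{3,4} => REVISION
Constraint 3 (V < U) on D(V)={1,2,3,5,6} D(U)={1,3}: V {1,2,3,5,6}->{1,2}; U {1,3}->{3} => REVISION
Constraint 4 (U < V) on D(U)={3} D(V)={1,2}: U {3}->{}; V {1,2}->{} => REVISION
Total revisions = 3

Answer: 3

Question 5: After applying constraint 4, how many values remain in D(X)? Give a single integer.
Answer: 2

Derivation:
Constraint 1 (W != V) on D(W)={1,2,3,4,5,6} D(V)={1,2,3,5,6}: no change
Constraint 2 (U < X) on D(U)={1,3,6} D(X)={1,3,4}: U {1,3,6}->{1,3}; X {1,3,4}->{3,4}
Constraint 3 (V < U) on D(V)={1,2,3,5,6} D(U)={1,3}: V {1,2,3,5,6}->{1,2}; U {1,3}->{3}
Constraint 4 (U < V) on D(U)={3} D(V)={1,2}: U {3}->{}; V {1,2}->{}
So after constraint 4: D(X)={3,4}, size = 2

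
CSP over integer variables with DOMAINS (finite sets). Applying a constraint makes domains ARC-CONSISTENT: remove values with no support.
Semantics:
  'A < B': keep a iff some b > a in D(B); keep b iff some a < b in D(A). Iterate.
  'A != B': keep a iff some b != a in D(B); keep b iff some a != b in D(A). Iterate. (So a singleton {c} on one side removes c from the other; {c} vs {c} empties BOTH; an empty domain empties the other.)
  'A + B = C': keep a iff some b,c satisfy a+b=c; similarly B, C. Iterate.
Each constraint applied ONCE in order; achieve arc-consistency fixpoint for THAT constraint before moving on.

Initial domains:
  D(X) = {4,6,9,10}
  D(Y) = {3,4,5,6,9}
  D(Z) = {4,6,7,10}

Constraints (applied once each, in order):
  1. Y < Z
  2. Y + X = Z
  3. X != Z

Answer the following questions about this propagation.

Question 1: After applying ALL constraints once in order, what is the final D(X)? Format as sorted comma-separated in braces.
Answer: {4,6}

Derivation:
Constraint 1 (Y < Z) on D(Y)={3,4,5,6,9} D(Z)={4,6,7,10}: no change
Constraint 2 (Y + X = Z) on D(Y)={3,4,5,6,9} D(X)={4,6,9,10} D(Z)={4,6,7,10}: Y {3,4,5,6,9}->{3,4,6}; X {4,6,9,10}->{4,6}; Z {4,6,7,10}->{7,10}
Constraint 3 (X != Z) on D(X)={4,6} D(Z)={7,10}: no change
So after all 3 constraints: D(X) = {4,6}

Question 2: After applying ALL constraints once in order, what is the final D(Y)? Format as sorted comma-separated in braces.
Constraint 1 (Y < Z) on D(Y)={3,4,5,6,9} D(Z)={4,6,7,10}: no change
Constraint 2 (Y + X = Z) on D(Y)={3,4,5,6,9} D(X)={4,6,9,10} D(Z)={4,6,7,10}: Y {3,4,5,6,9}->{3,4,6}; X {4,6,9,10}->{4,6}; Z {4,6,7,10}->{7,10}
Constraint 3 (X != Z) on D(X)={4,6} D(Z)={7,10}: no change
So after all 3 constraints: D(Y) = {3,4,6}

Answer: {3,4,6}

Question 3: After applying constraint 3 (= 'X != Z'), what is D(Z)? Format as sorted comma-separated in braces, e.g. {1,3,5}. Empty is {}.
Constraint 1 (Y < Z) on D(Y)={3,4,5,6,9} D(Z)={4,6,7,10}: no change
Constraint 2 (Y + X = Z) on D(Y)={3,4,5,6,9} D(X)={4,6,9,10} D(Z)={4,6,7,10}: Y {3,4,5,6,9}->{3,4,6}; X {4,6,9,10}->{4,6}; Z {4,6,7,10}->{7,10}
Constraint 3 (X != Z) on D(X)={4,6} D(Z)={7,10}: no change
So after constraint 3: D(Z) = {7,10}

Answer: {7,10}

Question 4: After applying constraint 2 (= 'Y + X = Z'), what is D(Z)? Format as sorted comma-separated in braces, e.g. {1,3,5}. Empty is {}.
Constraint 1 (Y < Z) on D(Y)={3,4,5,6,9} D(Z)={4,6,7,10}: no change
Constraint 2 (Y + X = Z) on D(Y)={3,4,5,6,9} D(X)={4,6,9,10} D(Z)={4,6,7,10}: Y {3,4,5,6,9}->{3,4,6}; X {4,6,9,10}->{4,6}; Z {4,6,7,10}->{7,10}
So after constraint 2: D(Z) = {7,10}

Answer: {7,10}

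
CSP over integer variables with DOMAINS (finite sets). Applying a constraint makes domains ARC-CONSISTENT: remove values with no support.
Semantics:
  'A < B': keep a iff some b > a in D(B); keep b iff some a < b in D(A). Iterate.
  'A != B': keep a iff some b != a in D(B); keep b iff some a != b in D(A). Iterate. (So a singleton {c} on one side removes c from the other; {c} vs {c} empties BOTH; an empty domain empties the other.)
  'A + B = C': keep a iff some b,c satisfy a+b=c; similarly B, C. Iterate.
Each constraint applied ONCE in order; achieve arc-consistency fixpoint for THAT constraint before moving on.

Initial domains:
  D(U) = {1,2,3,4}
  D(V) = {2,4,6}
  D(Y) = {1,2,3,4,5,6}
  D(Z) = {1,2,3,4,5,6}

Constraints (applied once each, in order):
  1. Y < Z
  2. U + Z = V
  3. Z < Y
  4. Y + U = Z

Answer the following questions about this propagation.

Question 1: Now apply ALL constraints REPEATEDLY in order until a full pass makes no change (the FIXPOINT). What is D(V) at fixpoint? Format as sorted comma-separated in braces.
pass 0 (initial): D(V)={2,4,6}
pass 1: U {1,2,3,4}->{1}; V {2,4,6}->{4,6}; Y {1,2,3,4,5,6}->{3}; Z {1,2,3,4,5,6}->{4}
pass 2: U {1}->{}; V {4,6}->{}; Y {3}->{}; Z {4}->{}
pass 3: no change
Fixpoint after 3 passes: D(V) = {}

Answer: {}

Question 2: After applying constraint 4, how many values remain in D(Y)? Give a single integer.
Constraint 1 (Y < Z) on D(Y)={1,2,3,4,5,6} D(Z)={1,2,3,4,5,6}: Y {1,2,3,4,5,6}->{1,2,3,4,5}; Z {1,2,3,4,5,6}->{2,3,4,5,6}
Constraint 2 (U + Z = V) on D(U)={1,2,3,4} D(Z)={2,3,4,5,6} D(V)={2,4,6}: Z {2,3,4,5,6}->{2,3,4,5}; V {2,4,6}->{4,6}
Constraint 3 (Z < Y) on D(Z)={2,3,4,5} D(Y)={1,2,3,4,5}: Z {2,3,4,5}->{2,3,4}; Y {1,2,3,4,5}->{3,4,5}
Constraint 4 (Y + U = Z) on D(Y)={3,4,5} D(U)={1,2,3,4} D(Z)={2,3,4}: Y {3,4,5}->{3}; U {1,2,3,4}->{1}; Z {2,3,4}->{4}
So after constraint 4: D(Y)={3}, size = 1

Answer: 1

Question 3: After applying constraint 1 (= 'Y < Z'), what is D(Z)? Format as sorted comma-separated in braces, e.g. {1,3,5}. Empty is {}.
Answer: {2,3,4,5,6}

Derivation:
Constraint 1 (Y < Z) on D(Y)={1,2,3,4,5,6} D(Z)={1,2,3,4,5,6}: Y {1,2,3,4,5,6}->{1,2,3,4,5}; Z {1,2,3,4,5,6}->{2,3,4,5,6}
So after constraint 1: D(Z) = {2,3,4,5,6}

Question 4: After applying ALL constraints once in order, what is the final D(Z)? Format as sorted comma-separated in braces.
Answer: {4}

Derivation:
Constraint 1 (Y < Z) on D(Y)={1,2,3,4,5,6} D(Z)={1,2,3,4,5,6}: Y {1,2,3,4,5,6}->{1,2,3,4,5}; Z {1,2,3,4,5,6}->{2,3,4,5,6}
Constraint 2 (U + Z = V) on D(U)={1,2,3,4} D(Z)={2,3,4,5,6} D(V)={2,4,6}: Z {2,3,4,5,6}->{2,3,4,5}; V {2,4,6}->{4,6}
Constraint 3 (Z < Y) on D(Z)={2,3,4,5} D(Y)={1,2,3,4,5}: Z {2,3,4,5}->{2,3,4}; Y {1,2,3,4,5}->{3,4,5}
Constraint 4 (Y + U = Z) on D(Y)={3,4,5} D(U)={1,2,3,4} D(Z)={2,3,4}: Y {3,4,5}->{3}; U {1,2,3,4}->{1}; Z {2,3,4}->{4}
So after all 4 constraints: D(Z) = {4}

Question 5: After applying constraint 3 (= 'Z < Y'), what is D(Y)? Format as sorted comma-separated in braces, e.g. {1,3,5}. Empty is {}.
Answer: {3,4,5}

Derivation:
Constraint 1 (Y < Z) on D(Y)={1,2,3,4,5,6} D(Z)={1,2,3,4,5,6}: Y {1,2,3,4,5,6}->{1,2,3,4,5}; Z {1,2,3,4,5,6}->{2,3,4,5,6}
Constraint 2 (U + Z = V) on D(U)={1,2,3,4} D(Z)={2,3,4,5,6} D(V)={2,4,6}: Z {2,3,4,5,6}->{2,3,4,5}; V {2,4,6}->{4,6}
Constraint 3 (Z < Y) on D(Z)={2,3,4,5} D(Y)={1,2,3,4,5}: Z {2,3,4,5}->{2,3,4}; Y {1,2,3,4,5}->{3,4,5}
So after constraint 3: D(Y) = {3,4,5}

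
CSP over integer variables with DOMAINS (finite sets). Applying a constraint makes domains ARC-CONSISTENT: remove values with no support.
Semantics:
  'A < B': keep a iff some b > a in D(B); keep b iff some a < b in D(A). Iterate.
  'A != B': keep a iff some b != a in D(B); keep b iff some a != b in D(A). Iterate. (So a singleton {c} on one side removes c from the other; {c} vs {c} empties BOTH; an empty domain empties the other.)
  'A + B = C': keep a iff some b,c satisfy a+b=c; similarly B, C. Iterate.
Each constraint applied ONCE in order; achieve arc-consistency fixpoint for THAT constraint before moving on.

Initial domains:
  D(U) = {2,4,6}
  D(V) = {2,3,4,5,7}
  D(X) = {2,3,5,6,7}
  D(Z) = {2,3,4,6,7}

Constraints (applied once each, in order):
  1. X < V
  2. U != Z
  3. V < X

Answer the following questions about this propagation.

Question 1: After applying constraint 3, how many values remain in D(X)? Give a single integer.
Constraint 1 (X < V) on D(X)={2,3,5,6,7} D(V)={2,3,4,5,7}: X {2,3,5,6,7}->{2,3,5,6}; V {2,3,4,5,7}->{3,4,5,7}
Constraint 2 (U != Z) on D(U)={2,4,6} D(Z)={2,3,4,6,7}: no change
Constraint 3 (V < X) on D(V)={3,4,5,7} D(X)={2,3,5,6}: V {3,4,5,7}->{3,4,5}; X {2,3,5,6}->{5,6}
So after constraint 3: D(X)={5,6}, size = 2

Answer: 2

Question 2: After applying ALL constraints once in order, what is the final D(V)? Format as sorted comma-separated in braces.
Constraint 1 (X < V) on D(X)={2,3,5,6,7} D(V)={2,3,4,5,7}: X {2,3,5,6,7}->{2,3,5,6}; V {2,3,4,5,7}->{3,4,5,7}
Constraint 2 (U != Z) on D(U)={2,4,6} D(Z)={2,3,4,6,7}: no change
Constraint 3 (V < X) on D(V)={3,4,5,7} D(X)={2,3,5,6}: V {3,4,5,7}->{3,4,5}; X {2,3,5,6}->{5,6}
So after all 3 constraints: D(V) = {3,4,5}

Answer: {3,4,5}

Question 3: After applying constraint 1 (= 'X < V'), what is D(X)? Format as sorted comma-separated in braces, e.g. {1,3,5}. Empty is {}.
Answer: {2,3,5,6}

Derivation:
Constraint 1 (X < V) on D(X)={2,3,5,6,7} D(V)={2,3,4,5,7}: X {2,3,5,6,7}->{2,3,5,6}; V {2,3,4,5,7}->{3,4,5,7}
So after constraint 1: D(X) = {2,3,5,6}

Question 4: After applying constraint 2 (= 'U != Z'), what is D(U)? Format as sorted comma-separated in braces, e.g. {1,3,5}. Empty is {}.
Answer: {2,4,6}

Derivation:
Constraint 1 (X < V) on D(X)={2,3,5,6,7} D(V)={2,3,4,5,7}: X {2,3,5,6,7}->{2,3,5,6}; V {2,3,4,5,7}->{3,4,5,7}
Constraint 2 (U != Z) on D(U)={2,4,6} D(Z)={2,3,4,6,7}: no change
So after constraint 2: D(U) = {2,4,6}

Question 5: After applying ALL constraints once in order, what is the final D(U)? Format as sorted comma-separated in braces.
Constraint 1 (X < V) on D(X)={2,3,5,6,7} D(V)={2,3,4,5,7}: X {2,3,5,6,7}->{2,3,5,6}; V {2,3,4,5,7}->{3,4,5,7}
Constraint 2 (U != Z) on D(U)={2,4,6} D(Z)={2,3,4,6,7}: no change
Constraint 3 (V < X) on D(V)={3,4,5,7} D(X)={2,3,5,6}: V {3,4,5,7}->{3,4,5}; X {2,3,5,6}->{5,6}
So after all 3 constraints: D(U) = {2,4,6}

Answer: {2,4,6}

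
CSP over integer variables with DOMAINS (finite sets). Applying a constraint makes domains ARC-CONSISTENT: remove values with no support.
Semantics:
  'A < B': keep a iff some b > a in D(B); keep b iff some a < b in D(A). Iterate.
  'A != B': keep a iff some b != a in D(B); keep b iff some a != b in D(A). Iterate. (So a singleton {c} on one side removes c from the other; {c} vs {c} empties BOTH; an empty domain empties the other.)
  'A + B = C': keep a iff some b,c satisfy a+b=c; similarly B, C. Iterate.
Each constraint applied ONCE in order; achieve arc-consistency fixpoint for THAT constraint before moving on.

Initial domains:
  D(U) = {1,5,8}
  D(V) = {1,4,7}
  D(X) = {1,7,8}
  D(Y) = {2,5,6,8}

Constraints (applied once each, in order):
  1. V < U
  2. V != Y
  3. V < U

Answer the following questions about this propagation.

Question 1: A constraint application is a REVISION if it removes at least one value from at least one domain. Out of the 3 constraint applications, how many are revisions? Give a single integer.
Answer: 1

Derivation:
Constraint 1 (V < U) on D(V)={1,4,7} D(U)={1,5,8}: U {1,5,8}->{5,8} => REVISION
Constraint 2 (V != Y) on D(V)={1,4,7} D(Y)={2,5,6,8}: no change => not a revision
Constraint 3 (V < U) on D(V)={1,4,7} D(U)={5,8}: no change => not a revision
Total revisions = 1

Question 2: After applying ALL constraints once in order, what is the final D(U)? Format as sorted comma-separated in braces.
Constraint 1 (V < U) on D(V)={1,4,7} D(U)={1,5,8}: U {1,5,8}->{5,8}
Constraint 2 (V != Y) on D(V)={1,4,7} D(Y)={2,5,6,8}: no change
Constraint 3 (V < U) on D(V)={1,4,7} D(U)={5,8}: no change
So after all 3 constraints: D(U) = {5,8}

Answer: {5,8}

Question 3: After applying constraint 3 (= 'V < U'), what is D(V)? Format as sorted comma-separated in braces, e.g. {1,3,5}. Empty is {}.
Answer: {1,4,7}

Derivation:
Constraint 1 (V < U) on D(V)={1,4,7} D(U)={1,5,8}: U {1,5,8}->{5,8}
Constraint 2 (V != Y) on D(V)={1,4,7} D(Y)={2,5,6,8}: no change
Constraint 3 (V < U) on D(V)={1,4,7} D(U)={5,8}: no change
So after constraint 3: D(V) = {1,4,7}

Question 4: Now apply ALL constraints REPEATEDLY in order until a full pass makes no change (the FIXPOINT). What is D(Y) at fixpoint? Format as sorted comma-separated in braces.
pass 0 (initial): D(Y)={2,5,6,8}
pass 1: U {1,5,8}->{5,8}
pass 2: no change
Fixpoint after 2 passes: D(Y) = {2,5,6,8}

Answer: {2,5,6,8}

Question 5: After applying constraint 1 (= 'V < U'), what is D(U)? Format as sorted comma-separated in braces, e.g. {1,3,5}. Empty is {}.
Constraint 1 (V < U) on D(V)={1,4,7} D(U)={1,5,8}: U {1,5,8}->{5,8}
So after constraint 1: D(U) = {5,8}

Answer: {5,8}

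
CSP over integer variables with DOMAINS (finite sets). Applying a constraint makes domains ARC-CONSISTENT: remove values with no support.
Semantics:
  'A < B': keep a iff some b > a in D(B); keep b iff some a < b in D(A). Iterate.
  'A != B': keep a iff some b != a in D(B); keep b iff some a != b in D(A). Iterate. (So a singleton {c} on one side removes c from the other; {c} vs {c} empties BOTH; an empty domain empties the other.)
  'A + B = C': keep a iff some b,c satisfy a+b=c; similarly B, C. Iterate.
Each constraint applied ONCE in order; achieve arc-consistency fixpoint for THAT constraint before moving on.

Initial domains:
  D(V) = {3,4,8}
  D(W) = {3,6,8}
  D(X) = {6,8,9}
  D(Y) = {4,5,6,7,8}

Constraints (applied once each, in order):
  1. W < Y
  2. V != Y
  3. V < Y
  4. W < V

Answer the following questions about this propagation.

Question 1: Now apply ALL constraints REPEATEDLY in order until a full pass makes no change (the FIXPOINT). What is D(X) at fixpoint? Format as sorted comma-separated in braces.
pass 0 (initial): D(X)={6,8,9}
pass 1: V {3,4,8}->{4}; W {3,6,8}->{3}
pass 2: Y {4,5,6,7,8}->{5,6,7,8}
pass 3: no change
Fixpoint after 3 passes: D(X) = {6,8,9}

Answer: {6,8,9}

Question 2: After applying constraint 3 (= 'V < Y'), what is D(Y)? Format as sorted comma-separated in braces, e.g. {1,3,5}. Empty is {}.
Answer: {4,5,6,7,8}

Derivation:
Constraint 1 (W < Y) on D(W)={3,6,8} D(Y)={4,5,6,7,8}: W {3,6,8}->{3,6}
Constraint 2 (V != Y) on D(V)={3,4,8} D(Y)={4,5,6,7,8}: no change
Constraint 3 (V < Y) on D(V)={3,4,8} D(Y)={4,5,6,7,8}: V {3,4,8}->{3,4}
So after constraint 3: D(Y) = {4,5,6,7,8}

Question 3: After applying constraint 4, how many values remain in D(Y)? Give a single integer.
Answer: 5

Derivation:
Constraint 1 (W < Y) on D(W)={3,6,8} D(Y)={4,5,6,7,8}: W {3,6,8}->{3,6}
Constraint 2 (V != Y) on D(V)={3,4,8} D(Y)={4,5,6,7,8}: no change
Constraint 3 (V < Y) on D(V)={3,4,8} D(Y)={4,5,6,7,8}: V {3,4,8}->{3,4}
Constraint 4 (W < V) on D(W)={3,6} D(V)={3,4}: W {3,6}->{3}; V {3,4}->{4}
So after constraint 4: D(Y)={4,5,6,7,8}, size = 5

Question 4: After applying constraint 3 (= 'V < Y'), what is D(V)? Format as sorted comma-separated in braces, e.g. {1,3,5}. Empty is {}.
Answer: {3,4}

Derivation:
Constraint 1 (W < Y) on D(W)={3,6,8} D(Y)={4,5,6,7,8}: W {3,6,8}->{3,6}
Constraint 2 (V != Y) on D(V)={3,4,8} D(Y)={4,5,6,7,8}: no change
Constraint 3 (V < Y) on D(V)={3,4,8} D(Y)={4,5,6,7,8}: V {3,4,8}->{3,4}
So after constraint 3: D(V) = {3,4}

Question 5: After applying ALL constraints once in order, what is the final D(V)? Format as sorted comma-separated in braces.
Answer: {4}

Derivation:
Constraint 1 (W < Y) on D(W)={3,6,8} D(Y)={4,5,6,7,8}: W {3,6,8}->{3,6}
Constraint 2 (V != Y) on D(V)={3,4,8} D(Y)={4,5,6,7,8}: no change
Constraint 3 (V < Y) on D(V)={3,4,8} D(Y)={4,5,6,7,8}: V {3,4,8}->{3,4}
Constraint 4 (W < V) on D(W)={3,6} D(V)={3,4}: W {3,6}->{3}; V {3,4}->{4}
So after all 4 constraints: D(V) = {4}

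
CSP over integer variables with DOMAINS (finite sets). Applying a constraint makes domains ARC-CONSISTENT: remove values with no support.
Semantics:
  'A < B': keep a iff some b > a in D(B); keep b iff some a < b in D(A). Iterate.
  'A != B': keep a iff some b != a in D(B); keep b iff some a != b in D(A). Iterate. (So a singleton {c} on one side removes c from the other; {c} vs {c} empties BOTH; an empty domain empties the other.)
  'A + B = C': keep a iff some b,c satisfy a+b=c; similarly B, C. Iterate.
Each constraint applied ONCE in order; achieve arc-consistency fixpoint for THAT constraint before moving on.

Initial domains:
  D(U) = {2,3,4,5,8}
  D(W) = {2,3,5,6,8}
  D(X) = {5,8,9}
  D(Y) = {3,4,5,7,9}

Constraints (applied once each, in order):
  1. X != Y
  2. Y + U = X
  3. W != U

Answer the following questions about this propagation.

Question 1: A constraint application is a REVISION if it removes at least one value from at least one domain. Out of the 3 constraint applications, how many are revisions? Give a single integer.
Answer: 1

Derivation:
Constraint 1 (X != Y) on D(X)={5,8,9} D(Y)={3,4,5,7,9}: no change => not a revision
Constraint 2 (Y + U = X) on D(Y)={3,4,5,7,9} D(U)={2,3,4,5,8} D(X)={5,8,9}: Y {3,4,5,7,9}->{3,4,5,7}; U {2,3,4,5,8}->{2,3,4,5} => REVISION
Constraint 3 (W != U) on D(W)={2,3,5,6,8} D(U)={2,3,4,5}: no change => not a revision
Total revisions = 1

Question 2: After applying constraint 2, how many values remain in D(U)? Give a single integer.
Constraint 1 (X != Y) on D(X)={5,8,9} D(Y)={3,4,5,7,9}: no change
Constraint 2 (Y + U = X) on D(Y)={3,4,5,7,9} D(U)={2,3,4,5,8} D(X)={5,8,9}: Y {3,4,5,7,9}->{3,4,5,7}; U {2,3,4,5,8}->{2,3,4,5}
So after constraint 2: D(U)={2,3,4,5}, size = 4

Answer: 4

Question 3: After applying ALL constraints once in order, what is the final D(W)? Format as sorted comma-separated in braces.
Constraint 1 (X != Y) on D(X)={5,8,9} D(Y)={3,4,5,7,9}: no change
Constraint 2 (Y + U = X) on D(Y)={3,4,5,7,9} D(U)={2,3,4,5,8} D(X)={5,8,9}: Y {3,4,5,7,9}->{3,4,5,7}; U {2,3,4,5,8}->{2,3,4,5}
Constraint 3 (W != U) on D(W)={2,3,5,6,8} D(U)={2,3,4,5}: no change
So after all 3 constraints: D(W) = {2,3,5,6,8}

Answer: {2,3,5,6,8}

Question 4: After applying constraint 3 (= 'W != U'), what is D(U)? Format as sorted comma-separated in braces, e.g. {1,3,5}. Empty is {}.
Answer: {2,3,4,5}

Derivation:
Constraint 1 (X != Y) on D(X)={5,8,9} D(Y)={3,4,5,7,9}: no change
Constraint 2 (Y + U = X) on D(Y)={3,4,5,7,9} D(U)={2,3,4,5,8} D(X)={5,8,9}: Y {3,4,5,7,9}->{3,4,5,7}; U {2,3,4,5,8}->{2,3,4,5}
Constraint 3 (W != U) on D(W)={2,3,5,6,8} D(U)={2,3,4,5}: no change
So after constraint 3: D(U) = {2,3,4,5}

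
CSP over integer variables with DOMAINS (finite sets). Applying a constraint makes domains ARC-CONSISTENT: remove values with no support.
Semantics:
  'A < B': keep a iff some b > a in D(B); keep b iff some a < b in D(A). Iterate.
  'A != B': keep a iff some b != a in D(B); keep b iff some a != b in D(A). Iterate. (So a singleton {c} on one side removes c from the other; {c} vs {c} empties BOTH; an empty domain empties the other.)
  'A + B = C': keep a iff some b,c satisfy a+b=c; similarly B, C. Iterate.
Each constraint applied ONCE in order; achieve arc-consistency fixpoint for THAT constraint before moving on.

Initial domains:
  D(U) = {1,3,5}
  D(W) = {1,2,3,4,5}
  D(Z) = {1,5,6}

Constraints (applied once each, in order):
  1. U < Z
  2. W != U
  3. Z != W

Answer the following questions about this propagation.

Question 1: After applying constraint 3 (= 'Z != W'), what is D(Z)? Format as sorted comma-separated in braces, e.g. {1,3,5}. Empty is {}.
Constraint 1 (U < Z) on D(U)={1,3,5} D(Z)={1,5,6}: Z {1,5,6}->{5,6}
Constraint 2 (W != U) on D(W)={1,2,3,4,5} D(U)={1,3,5}: no change
Constraint 3 (Z != W) on D(Z)={5,6} D(W)={1,2,3,4,5}: no change
So after constraint 3: D(Z) = {5,6}

Answer: {5,6}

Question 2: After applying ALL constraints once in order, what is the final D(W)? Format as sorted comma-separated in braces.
Answer: {1,2,3,4,5}

Derivation:
Constraint 1 (U < Z) on D(U)={1,3,5} D(Z)={1,5,6}: Z {1,5,6}->{5,6}
Constraint 2 (W != U) on D(W)={1,2,3,4,5} D(U)={1,3,5}: no change
Constraint 3 (Z != W) on D(Z)={5,6} D(W)={1,2,3,4,5}: no change
So after all 3 constraints: D(W) = {1,2,3,4,5}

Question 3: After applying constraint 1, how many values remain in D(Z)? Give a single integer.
Constraint 1 (U < Z) on D(U)={1,3,5} D(Z)={1,5,6}: Z {1,5,6}->{5,6}
So after constraint 1: D(Z)={5,6}, size = 2

Answer: 2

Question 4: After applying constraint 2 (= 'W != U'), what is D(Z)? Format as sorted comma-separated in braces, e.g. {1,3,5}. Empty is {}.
Constraint 1 (U < Z) on D(U)={1,3,5} D(Z)={1,5,6}: Z {1,5,6}->{5,6}
Constraint 2 (W != U) on D(W)={1,2,3,4,5} D(U)={1,3,5}: no change
So after constraint 2: D(Z) = {5,6}

Answer: {5,6}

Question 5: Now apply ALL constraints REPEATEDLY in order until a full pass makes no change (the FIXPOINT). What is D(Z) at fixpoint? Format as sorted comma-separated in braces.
Answer: {5,6}

Derivation:
pass 0 (initial): D(Z)={1,5,6}
pass 1: Z {1,5,6}->{5,6}
pass 2: no change
Fixpoint after 2 passes: D(Z) = {5,6}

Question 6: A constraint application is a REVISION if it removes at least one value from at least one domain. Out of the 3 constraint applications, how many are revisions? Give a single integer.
Constraint 1 (U < Z) on D(U)={1,3,5} D(Z)={1,5,6}: Z {1,5,6}->{5,6} => REVISION
Constraint 2 (W != U) on D(W)={1,2,3,4,5} D(U)={1,3,5}: no change => not a revision
Constraint 3 (Z != W) on D(Z)={5,6} D(W)={1,2,3,4,5}: no change => not a revision
Total revisions = 1

Answer: 1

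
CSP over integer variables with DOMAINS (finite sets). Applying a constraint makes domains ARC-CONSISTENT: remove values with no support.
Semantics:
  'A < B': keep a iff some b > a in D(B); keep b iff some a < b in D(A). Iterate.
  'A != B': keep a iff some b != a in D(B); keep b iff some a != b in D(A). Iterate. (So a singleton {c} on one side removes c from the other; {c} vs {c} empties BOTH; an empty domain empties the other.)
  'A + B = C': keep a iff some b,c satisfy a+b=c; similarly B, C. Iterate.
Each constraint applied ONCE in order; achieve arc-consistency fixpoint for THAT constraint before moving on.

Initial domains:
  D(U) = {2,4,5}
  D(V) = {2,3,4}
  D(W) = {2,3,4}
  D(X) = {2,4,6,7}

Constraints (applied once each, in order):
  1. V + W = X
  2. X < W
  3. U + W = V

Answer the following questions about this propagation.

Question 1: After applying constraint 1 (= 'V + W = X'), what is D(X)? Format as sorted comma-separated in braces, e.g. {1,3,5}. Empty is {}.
Answer: {4,6,7}

Derivation:
Constraint 1 (V + W = X) on D(V)={2,3,4} D(W)={2,3,4} D(X)={2,4,6,7}: X {2,4,6,7}->{4,6,7}
So after constraint 1: D(X) = {4,6,7}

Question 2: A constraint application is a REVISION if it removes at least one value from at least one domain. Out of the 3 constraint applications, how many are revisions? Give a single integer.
Constraint 1 (V + W = X) on D(V)={2,3,4} D(W)={2,3,4} D(X)={2,4,6,7}: X {2,4,6,7}->{4,6,7} => REVISION
Constraint 2 (X < W) on D(X)={4,6,7} D(W)={2,3,4}: X {4,6,7}->{}; W {2,3,4}->{} => REVISION
Constraint 3 (U + W = V) on D(U)={2,4,5} D(W)={} D(V)={2,3,4}: U {2,4,5}->{}; V {2,3,4}->{} => REVISION
Total revisions = 3

Answer: 3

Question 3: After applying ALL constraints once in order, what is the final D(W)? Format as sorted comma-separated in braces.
Answer: {}

Derivation:
Constraint 1 (V + W = X) on D(V)={2,3,4} D(W)={2,3,4} D(X)={2,4,6,7}: X {2,4,6,7}->{4,6,7}
Constraint 2 (X < W) on D(X)={4,6,7} D(W)={2,3,4}: X {4,6,7}->{}; W {2,3,4}->{}
Constraint 3 (U + W = V) on D(U)={2,4,5} D(W)={} D(V)={2,3,4}: U {2,4,5}->{}; V {2,3,4}->{}
So after all 3 constraints: D(W) = {}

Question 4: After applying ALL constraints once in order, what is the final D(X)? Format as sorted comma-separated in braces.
Constraint 1 (V + W = X) on D(V)={2,3,4} D(W)={2,3,4} D(X)={2,4,6,7}: X {2,4,6,7}->{4,6,7}
Constraint 2 (X < W) on D(X)={4,6,7} D(W)={2,3,4}: X {4,6,7}->{}; W {2,3,4}->{}
Constraint 3 (U + W = V) on D(U)={2,4,5} D(W)={} D(V)={2,3,4}: U {2,4,5}->{}; V {2,3,4}->{}
So after all 3 constraints: D(X) = {}

Answer: {}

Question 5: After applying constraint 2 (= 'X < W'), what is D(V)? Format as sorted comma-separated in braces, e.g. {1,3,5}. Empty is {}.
Constraint 1 (V + W = X) on D(V)={2,3,4} D(W)={2,3,4} D(X)={2,4,6,7}: X {2,4,6,7}->{4,6,7}
Constraint 2 (X < W) on D(X)={4,6,7} D(W)={2,3,4}: X {4,6,7}->{}; W {2,3,4}->{}
So after constraint 2: D(V) = {2,3,4}

Answer: {2,3,4}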